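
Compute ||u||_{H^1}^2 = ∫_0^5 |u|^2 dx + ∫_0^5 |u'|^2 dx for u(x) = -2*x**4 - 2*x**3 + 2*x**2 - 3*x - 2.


||u||_{H^1}^2 = 137827520/63

The H^1 norm (squared) on an interval (0, L) is
  ||u||_{H^1}^2 = ∫_0^L u(x)^2 dx + ∫_0^L u'(x)^2 dx.
Compute u'(x) = -8*x**3 - 6*x**2 + 4*x - 3.
Then u(x)^2 = 4*x**8 + 8*x**7 - 4*x**6 + 4*x**5 + 24*x**4 - 4*x**3 + x**2 + 12*x + 4 and u'(x)^2 = 64*x**6 + 96*x**5 - 28*x**4 + 52*x**2 - 24*x + 9.
Integrate each monomial from 0 to 5 using ∫_0^5 c·x^n dx = c·5^(n+1)/(n+1):
  ∫_0^5 u(x)^2 dx = ∫_0^5 (4*x^8 + 8*x^7 - 4*x^6 + 4*x^5 + 24*x^4 - 4*x^3 + x^2 + 12*x + 4) dx. Term by term:
    ∫_0^5 4*x^8 dx = 7812500/9;  ∫_0^5 8*x^7 dx = 390625;  ∫_0^5 -4*x^6 dx = -312500/7;
    ∫_0^5 4*x^5 dx = 31250/3;  ∫_0^5 24*x^4 dx = 15000;  ∫_0^5 -4*x^3 dx = -625;
    ∫_0^5 x^2 dx = 125/3;  ∫_0^5 12*x dx = 150;  ∫_0^5 4 dx = 20.
  Sum: 7812500/9 + 390625 − 312500/7 + 31250/3 + 15000 − 625 + 125/3 + 150 + 20 = 78059585/63.
  ∫_0^5 u'(x)^2 dx = ∫_0^5 (64*x^6 + 96*x^5 - 28*x^4 + 52*x^2 - 24*x + 9) dx. Term by term:
    ∫_0^5 64*x^6 dx = 5000000/7;  ∫_0^5 96*x^5 dx = 250000;  ∫_0^5 -28*x^4 dx = -17500;
    ∫_0^5 52*x^2 dx = 6500/3;  ∫_0^5 -24*x dx = -300;  ∫_0^5 9 dx = 45.
  Sum: 5000000/7 + 250000 − 17500 + 6500/3 − 300 + 45 = 19922645/21.
Adding: ||u||_{H^1}^2 = 78059585/63 + 19922645/21 = 137827520/63.


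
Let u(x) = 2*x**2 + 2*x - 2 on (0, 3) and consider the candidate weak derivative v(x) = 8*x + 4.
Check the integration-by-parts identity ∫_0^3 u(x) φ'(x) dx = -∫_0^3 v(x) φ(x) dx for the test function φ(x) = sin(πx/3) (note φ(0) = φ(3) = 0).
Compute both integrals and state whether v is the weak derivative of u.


LHS = -48/π, RHS = -96/π. No, v is not the weak derivative of u.

u(x) = 2*x**2 + 2*x - 2, classical derivative u'(x) = 4*x + 2.
φ(x) = sin(πx/3), so φ'(x) = π*cos(π*x/3)/3.
Note φ(0) = φ(3) = 0, so the boundary term u·φ vanishes.
LHS = ∫_0^3 u(x) φ'(x) dx = ∫_0^3 (2*π*x^2*cos(π*x/3)/3 + 2*π*x*cos(π*x/3)/3 - 2*π*cos(π*x/3)/3) dx. Term by term:
  ∫_0^3 -2*π*cos(π*x/3)/3 dx = 0;  ∫_0^3 2*π*x*cos(π*x/3)/3 dx = -12/π;  ∫_0^3 2*π*x^2*cos(π*x/3)/3 dx = -36/π.
Sum: 0 − 12/π − 36/π = -48/π.
So LHS = -48/π.
∫_0^3 v(x) φ(x) dx = ∫_0^3 (8*x*sin(π*x/3) + 4*sin(π*x/3)) dx. Term by term:
  ∫_0^3 4*sin(π*x/3) dx = 24/π;  ∫_0^3 8*x*sin(π*x/3) dx = 72/π.
Sum: 24/π + 72/π = 96/π.
So RHS = -∫_0^3 v(x) φ(x) dx = -96/π.
LHS − RHS = 48/π ≠ 0, so the identity fails.
(For a valid weak derivative the identity must hold for EVERY test function, in particular this one. The failure shows v is NOT the weak derivative of u.)
Correct weak derivative would be u'(x) = 4*x + 2.


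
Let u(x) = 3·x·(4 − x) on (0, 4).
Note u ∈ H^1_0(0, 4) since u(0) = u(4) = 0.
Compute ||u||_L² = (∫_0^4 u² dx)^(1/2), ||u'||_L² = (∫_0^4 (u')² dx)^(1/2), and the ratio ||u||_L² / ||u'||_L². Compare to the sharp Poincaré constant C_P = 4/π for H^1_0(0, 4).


||u||_L² / ||u'||_L² = 2*sqrt(10)/5 < C_P = 4/π.

u(x) = 3·x·(4 − x), so u'(x) = 12 - 6*x.
u(x) = 3·x·(4 − x) vanishes at x = 0 and x = 4, so u ∈ H^1_0(0, 4). Differentiate via the product rule and integrate the resulting polynomials term by term.
  ∫_0^4 u² dx = ∫_0^4 (9*x^4 - 72*x^3 + 144*x^2) dx. Term by term:
    ∫_0^4 9*x^4 dx = 9216/5;  ∫_0^4 -72*x^3 dx = -4608;  ∫_0^4 144*x^2 dx = 3072.
  Sum: 9216/5 − 4608 + 3072 = 1536/5.
  ∫_0^4 (u')² dx = ∫_0^4 (36*x^2 - 144*x + 144) dx. Term by term:
    ∫_0^4 36*x^2 dx = 768;  ∫_0^4 -144*x dx = -1152;  ∫_0^4 144 dx = 576.
  Sum: 768 − 1152 + 576 = 192.
∫_0^4 u² dx = 1536/5, so ||u||_L² = 16*sqrt(30)/5.
∫_0^4 (u')² dx = 192, so ||u'||_L² = 8*sqrt(3).
Ratio ||u||_L² / ||u'||_L² = 2*sqrt(10)/5.
Sharp Poincaré constant on H^1_0(0, 4) is C_P = L/π = 4/π, achieved by sin(π/4·x).
A polynomial bump cannot attain the sharp Poincaré constant (only the first sine eigenfunction does), so the ratio is strictly less than C_P, consistent with ||u||_L² ≤ C_P ||u'||_L².


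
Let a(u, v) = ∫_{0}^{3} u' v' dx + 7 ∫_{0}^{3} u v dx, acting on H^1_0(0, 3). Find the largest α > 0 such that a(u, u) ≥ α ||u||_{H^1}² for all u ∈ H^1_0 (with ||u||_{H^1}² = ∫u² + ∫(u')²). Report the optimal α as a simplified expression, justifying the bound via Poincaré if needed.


α = 1

Coercivity of a(·,·) on H^1_0(0, 3) means a(u, u) ≥ α ||u||_{H^1}² for every u ∈ H^1_0.
The interval has length L = 3, and Poincaré/coercivity depend only on L. Here a(u, u) = ∫(u')² + (7)·∫u².
Here c = 7 ≥ 1, so a(u,u) = ∫(u')² + c∫u² ≥ ∫(u')² + ∫u² = ||u||_{H^1}², i.e. α = 1 works. No larger α is possible: a(u,u) ≥ α||u||_{H^1}² means (1−α)∫(u')² ≥ (α−c)∫u², and for the modes u_n = sin(nπ(x−x₀)/L) (x₀ the left endpoint) one has ∫u_n²/∫(u_n')² = (L/(nπ))² → 0, so a(u_n,u_n)/||u_n||_{H^1}² → 1. Hence the optimal constant is α = 1.
Therefore α = 1.


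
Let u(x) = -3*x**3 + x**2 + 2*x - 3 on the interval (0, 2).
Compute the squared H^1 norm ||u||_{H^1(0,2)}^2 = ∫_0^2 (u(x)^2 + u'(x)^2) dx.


||u||_{H^1}^2 = 8818/21

The H^1 norm (squared) on an interval (0, L) is
  ||u||_{H^1}^2 = ∫_0^L u(x)^2 dx + ∫_0^L u'(x)^2 dx.
Compute u'(x) = -9*x**2 + 2*x + 2.
Then u(x)^2 = 9*x**6 - 6*x**5 - 11*x**4 + 22*x**3 - 2*x**2 - 12*x + 9 and u'(x)^2 = 81*x**4 - 36*x**3 - 32*x**2 + 8*x + 4.
Integrate each monomial from 0 to 2 using ∫_0^2 c·x^n dx = c·2^(n+1)/(n+1):
  ∫_0^2 u(x)^2 dx = ∫_0^2 (9*x^6 - 6*x^5 - 11*x^4 + 22*x^3 - 2*x^2 - 12*x + 9) dx. Term by term:
    ∫_0^2 9*x^6 dx = 1152/7;  ∫_0^2 -6*x^5 dx = -64;  ∫_0^2 -11*x^4 dx = -352/5;
    ∫_0^2 22*x^3 dx = 88;  ∫_0^2 -2*x^2 dx = -16/3;  ∫_0^2 -12*x dx = -24;
    ∫_0^2 9 dx = 18.
  Sum: 1152/7 − 64 − 352/5 + 88 − 16/3 − 24 + 18 = 11218/105.
  ∫_0^2 u'(x)^2 dx = ∫_0^2 (81*x^4 - 36*x^3 - 32*x^2 + 8*x + 4) dx. Term by term:
    ∫_0^2 81*x^4 dx = 2592/5;  ∫_0^2 -36*x^3 dx = -144;  ∫_0^2 -32*x^2 dx = -256/3;
    ∫_0^2 8*x dx = 16;  ∫_0^2 4 dx = 8.
  Sum: 2592/5 − 144 − 256/3 + 16 + 8 = 4696/15.
Adding: ||u||_{H^1}^2 = 11218/105 + 4696/15 = 8818/21.


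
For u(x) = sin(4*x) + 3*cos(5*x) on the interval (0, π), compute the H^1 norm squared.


||u||_{H^1(0,π)}^2 = -416/3 + 251*π/2

u'(x) = -15*sin(5*x) + 4*cos(4*x).
Expand u² and (u')² and integrate term by term on (0, π), using: for integers n ≥ 1, ∫_0^π sin²(nx) dx = ∫_0^π cos²(nx) dx = π/2; for n ≠ n', ∫_0^π sin(nx)sin(n'x) dx = ∫_0^π cos(nx)cos(n'x) dx = 0; and by product-to-sum, ∫_0^π sin(nx)cos(n'x) dx = ½∫_0^π [sin((n+n')x) + sin((n−n')x)] dx, which is 0 when n+n' is even and 2n/(n²−n'²) when n+n' is odd (it need not vanish on (0, π)).
  u² squared terms: (3)²·∫cos(5x)² dx = 9·π/2 = 9*π/2;  (1)²·∫sin(4x)² dx = 1·π/2 = π/2.
  u² cross terms: 2·(3)·(1)·∫cos(5x)·sin(4x) dx = 6·(-8/9) = -16/3.
  So ∫_0^π u² dx = 9*π/2 + π/2 − 16/3 = -16/3 + 5*π.
  (u')² squared terms: (-15)²·∫sin(5x)² dx = 225·π/2 = 225*π/2;  (4)²·∫cos(4x)² dx = 16·π/2 = 8*π.
  (u')² cross terms: 2·(-15)·(4)·∫sin(5x)·cos(4x) dx = -120·(10/9) = -400/3.
  So ∫_0^π (u')² dx = 225*π/2 + 8*π − 400/3 = -400/3 + 241*π/2.
||u||_{H^1}^2 = (-16/3 + 5*π) + (-400/3 + 241*π/2) = -416/3 + 251*π/2.


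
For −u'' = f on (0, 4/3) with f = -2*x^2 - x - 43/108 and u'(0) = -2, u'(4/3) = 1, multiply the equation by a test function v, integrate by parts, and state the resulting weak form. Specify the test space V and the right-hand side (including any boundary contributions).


V = H^1(0, 4/3) (v unrestricted at boundary; u is determined up to an additive constant); weak form: ∫_0^4/3 u'v' dx = ∫_0^4/3 (-2*x^2 - x - 43/108) v dx + v(4/3) + 2·v(0) for all v ∈ V.

Multiply both sides by a test function v and integrate from 0 to 4/3:
  ∫_0^4/3 −u''(x) v(x) dx = ∫_0^4/3 f(x) v(x) dx.
Integrate the LHS by parts once:
  ∫_0^4/3 −u'' v dx = −[u'(x) v(x)]_0^4/3 + ∫_0^4/3 u'(x) v'(x) dx.
Thus ∫_0^4/3 u'(x) v'(x) dx = ∫_0^4/3 f(x) v(x) dx + [u'(x) v(x)]_0^4/3.
Choose V so that boundary terms are either known or forced to vanish.
u has inhomogeneous Neumann u'(0) = -2, u'(4/3) = 1. [u' v]_0^4/3 = (1)·v(4/3) − (-2)·v(0) = v(4/3) + 2·v(0). Take V = H^1(0, 4/3); boundary term becomes part of RHS.
Weak formulation: find u (satisfying any essential BC) such that ∫_0^4/3 u'(x) v'(x) dx = ∫_0^4/3 f v dx + v(4/3) + 2·v(0) for all v ∈ V (Neumann data are natural BCs: they enter the RHS as boundary terms).
Substituting f(x) = -2*x^2 - x - 43/108, the right-hand side is ∫_0^4/3 (-2*x^2 - x - 43/108) v dx + v(4/3) + 2·v(0).
Compatibility check (pure Neumann): taking v ≡ 1 ∈ V gives 0 = ∫_0^4/3 f dx + (1) − (-2), i.e. ∫_0^4/3 f dx must equal u'(0) − u'(4/3) = -3. Indeed ∫_0^4/3 (-2*x^2 - x - 43/108) dx = -3, so the data are compatible. The solution is then unique only up to an additive constant (fix it e.g. by requiring ∫_0^4/3 u dx = 0).


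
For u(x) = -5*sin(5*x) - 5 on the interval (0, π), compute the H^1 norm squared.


||u||_{H^1(0,π)}^2 = 20 + 350*π

u'(x) = -25*cos(5*x).
Expand u² and (u')² and integrate term by term on (0, π), using: for integers n ≥ 1, ∫_0^π sin²(nx) dx = ∫_0^π cos²(nx) dx = π/2; for n ≠ n', ∫_0^π sin(nx)sin(n'x) dx = ∫_0^π cos(nx)cos(n'x) dx = 0; and by product-to-sum, ∫_0^π sin(nx)cos(n'x) dx = ½∫_0^π [sin((n+n')x) + sin((n−n')x)] dx, which is 0 when n+n' is even and 2n/(n²−n'²) when n+n' is odd (it need not vanish on (0, π)). For the constant mode: ∫_0^π 1 dx = π, ∫_0^π cos(nx) dx = 0, ∫_0^π sin(nx) dx = (1−(−1)^n)/n.
  u² squared terms: (-5)²·∫1 dx = 25·π = 25*π;  (-5)²·∫sin(5x)² dx = 25·π/2 = 25*π/2.
  u² cross terms: 2·(-5)·(-5)·∫1·sin(5x) dx = 50·(2/5) = 20.
  So ∫_0^π u² dx = 25*π + 25*π/2 + 20 = 20 + 75*π/2.
  (u')² squared terms: (-25)²·∫cos(5x)² dx = 625·π/2 = 625*π/2.
  So ∫_0^π (u')² dx = 625*π/2.
||u||_{H^1}^2 = (20 + 75*π/2) + (625*π/2) = 20 + 350*π.


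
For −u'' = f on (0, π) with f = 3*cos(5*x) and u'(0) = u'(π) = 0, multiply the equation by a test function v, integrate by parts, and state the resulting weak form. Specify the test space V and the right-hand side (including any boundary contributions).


V = H^1(0, π) (no boundary constraint on v; u is determined up to an additive constant); weak form: ∫_0^π u'v' dx = ∫_0^π (3*cos(5*x)) v dx for all v ∈ V.

Multiply both sides by a test function v and integrate from 0 to π:
  ∫_0^π −u''(x) v(x) dx = ∫_0^π f(x) v(x) dx.
Integrate the LHS by parts once:
  ∫_0^π −u'' v dx = −[u'(x) v(x)]_0^π + ∫_0^π u'(x) v'(x) dx.
Thus ∫_0^π u'(x) v'(x) dx = ∫_0^π f(x) v(x) dx + [u'(x) v(x)]_0^π.
Choose V so that boundary terms are either known or forced to vanish.
u has homogeneous Neumann: u'(0) = u'(π) = 0. So [u' v]_0^π = 0·v(π) − 0·v(0) = 0 for any v; take V = H^1(0, π).
Weak formulation: find u (satisfying any essential BC) such that ∫_0^π u'(x) v'(x) dx = ∫_0^π f v dx for all v ∈ V (homogeneous Neumann, so boundary terms vanish).
Substituting f(x) = 3*cos(5*x), the right-hand side is ∫_0^π (3*cos(5*x)) v dx.
Compatibility check (pure Neumann): taking v ≡ 1 ∈ V gives 0 = ∫_0^π f dx + (0) − (0), i.e. ∫_0^π f dx must equal u'(0) − u'(π) = 0. Indeed ∫_0^π (3*cos(5*x)) dx = 0, so the data are compatible. The solution is then unique only up to an additive constant (fix it e.g. by requiring ∫_0^π u dx = 0).


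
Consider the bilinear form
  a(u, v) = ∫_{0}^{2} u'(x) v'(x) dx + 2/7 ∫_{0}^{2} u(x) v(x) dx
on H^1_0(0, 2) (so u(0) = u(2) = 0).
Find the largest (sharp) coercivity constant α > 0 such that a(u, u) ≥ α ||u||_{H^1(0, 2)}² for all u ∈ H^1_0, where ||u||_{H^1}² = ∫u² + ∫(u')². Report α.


α = (8/7 + π^2)/(4 + π^2)

Coercivity of a(·,·) on H^1_0(0, 2) means a(u, u) ≥ α ||u||_{H^1}² for every u ∈ H^1_0.
The interval has length L = 2, and Poincaré/coercivity depend only on L. Here a(u, u) = ∫(u')² + (2/7)·∫u².
Here 0 < c = 2/7 < 1. The condition a(u,u) ≥ α||u||_{H^1}² reads (1−α)∫(u')² ≥ (α−c)∫u². Any admissible α is ≤ 1 (rapidly oscillating u have ∫u²/∫(u')² → 0), and α = 1 would force 0 ≥ (1−c)∫u², impossible since c < 1; so 1−α > 0. By the sharp Poincaré inequality on H^1_0 of an interval of length L, ∫(u')² ≥ (π/L)²∫u² with equality for the first sine mode sin(π(x−x₀)/L) (x₀ the left endpoint), so the inequality holds for all u iff (1−α)(π/L)² ≥ α − c, i.e. α ≤ ((π/L)² + c)/((π/L)² + 1) = (1 + c(L/π)²)/(1 + (L/π)²). With (π/L)² = π^2/4 and c = 2/7, the largest admissible constant is α = ((π/L)² + c)/((π/L)² + 1).
Simplifying, α = (8/7 + π^2)/(4 + π^2).


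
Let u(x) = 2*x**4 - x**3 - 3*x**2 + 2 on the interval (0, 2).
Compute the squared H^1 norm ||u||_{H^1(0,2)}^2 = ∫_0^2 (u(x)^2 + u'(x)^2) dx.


||u||_{H^1}^2 = 23480/63

The H^1 norm (squared) on an interval (0, L) is
  ||u||_{H^1}^2 = ∫_0^L u(x)^2 dx + ∫_0^L u'(x)^2 dx.
Compute u'(x) = 8*x**3 - 3*x**2 - 6*x.
Then u(x)^2 = 4*x**8 - 4*x**7 - 11*x**6 + 6*x**5 + 17*x**4 - 4*x**3 - 12*x**2 + 4 and u'(x)^2 = 64*x**6 - 48*x**5 - 87*x**4 + 36*x**3 + 36*x**2.
Integrate each monomial from 0 to 2 using ∫_0^2 c·x^n dx = c·2^(n+1)/(n+1):
  ∫_0^2 u(x)^2 dx = ∫_0^2 (4*x^8 - 4*x^7 - 11*x^6 + 6*x^5 + 17*x^4 - 4*x^3 - 12*x^2 + 4) dx. Term by term:
    ∫_0^2 4*x^8 dx = 2048/9;  ∫_0^2 -4*x^7 dx = -128;  ∫_0^2 -11*x^6 dx = -1408/7;
    ∫_0^2 6*x^5 dx = 64;  ∫_0^2 17*x^4 dx = 544/5;  ∫_0^2 -4*x^3 dx = -16;
    ∫_0^2 -12*x^2 dx = -32;  ∫_0^2 4 dx = 8.
  Sum: 2048/9 − 128 − 1408/7 + 64 + 544/5 − 16 − 32 + 8 = 9832/315.
  ∫_0^2 u'(x)^2 dx = ∫_0^2 (64*x^6 - 48*x^5 - 87*x^4 + 36*x^3 + 36*x^2) dx. Term by term:
    ∫_0^2 64*x^6 dx = 8192/7;  ∫_0^2 -48*x^5 dx = -512;  ∫_0^2 -87*x^4 dx = -2784/5;
    ∫_0^2 36*x^3 dx = 144;  ∫_0^2 36*x^2 dx = 96.
  Sum: 8192/7 − 512 − 2784/5 + 144 + 96 = 11952/35.
Adding: ||u||_{H^1}^2 = 9832/315 + 11952/35 = 23480/63.


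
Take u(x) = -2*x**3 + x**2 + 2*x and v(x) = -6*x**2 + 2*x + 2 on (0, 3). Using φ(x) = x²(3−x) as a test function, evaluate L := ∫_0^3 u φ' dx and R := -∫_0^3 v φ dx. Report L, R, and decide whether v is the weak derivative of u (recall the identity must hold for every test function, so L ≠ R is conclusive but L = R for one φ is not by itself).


LHS = 108, RHS = 108. Yes, v = u' weakly.

u(x) = -2*x**3 + x**2 + 2*x, classical derivative u'(x) = -6*x**2 + 2*x + 2.
φ(x) = x²(3−x), so φ'(x) = 3*x*(2 - x).
Note φ(0) = φ(3) = 0, so the boundary term u·φ vanishes.
LHS = ∫_0^3 u(x) φ'(x) dx = ∫_0^3 (6*x^5 - 15*x^4 + 12*x^2) dx. Term by term:
  ∫_0^3 6*x^5 dx = 729;  ∫_0^3 -15*x^4 dx = -729;  ∫_0^3 12*x^2 dx = 108.
Sum: 729 − 729 + 108 = 108.
So LHS = 108.
∫_0^3 v(x) φ(x) dx = ∫_0^3 (6*x^5 - 20*x^4 + 4*x^3 + 6*x^2) dx. Term by term:
  ∫_0^3 6*x^5 dx = 729;  ∫_0^3 -20*x^4 dx = -972;  ∫_0^3 4*x^3 dx = 81;
  ∫_0^3 6*x^2 dx = 54.
Sum: 729 − 972 + 81 + 54 = -108.
So RHS = -∫_0^3 v(x) φ(x) dx = 108.
LHS = RHS, so the identity holds for this test φ.
Moreover u is smooth here and v(x) = u'(x) = -6*x**2 + 2*x + 2 pointwise, so the identity holds for every test function. Hence v is the weak derivative of u.


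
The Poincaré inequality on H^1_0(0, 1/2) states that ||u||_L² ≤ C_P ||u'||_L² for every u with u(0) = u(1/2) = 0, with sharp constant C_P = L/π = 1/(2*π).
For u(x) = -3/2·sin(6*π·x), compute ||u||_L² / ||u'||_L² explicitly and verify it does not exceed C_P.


||u||_L² / ||u'||_L² = 1/(6*π) < C_P = 1/(2*π).

u(x) = -3/2·sin(6*π·x), so u'(x) = -9*π*cos(6*π*x).
Writing u(x) = A·sin(kπx/L) with A = -3/2 and k = 3, use ∫_0^L sin²(kπx/L) dx = L/2 and ∫_0^L cos²(kπx/L) dx = L/2.
u² = 9/4·sin²(6*π·x) and (u')² = 81*π^2·cos²(6*π·x), and each of sin², cos² integrates to L/2 = 1/4 over (0, 1/2).
∫_0^1/2 u² dx = 9/16, so ||u||_L² = 3/4.
∫_0^1/2 (u')² dx = 81*π^2/4, so ||u'||_L² = 9*π/2.
Ratio ||u||_L² / ||u'||_L² = 1/(6*π).
Sharp Poincaré constant on H^1_0(0, 1/2) is C_P = L/π = 1/(2*π), achieved by sin(2*π·x).
This is the k = 3 harmonic; the ratio L/(kπ) is strictly less than C_P = L/π, consistent with the sharp inequality ||u||_L² ≤ C_P ||u'||_L².


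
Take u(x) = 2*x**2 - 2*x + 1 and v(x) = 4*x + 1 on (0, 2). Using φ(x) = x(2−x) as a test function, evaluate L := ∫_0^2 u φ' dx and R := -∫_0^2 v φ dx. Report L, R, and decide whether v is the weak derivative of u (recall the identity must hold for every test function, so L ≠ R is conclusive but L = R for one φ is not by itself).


LHS = -8/3, RHS = -20/3. No, v is not the weak derivative of u.

u(x) = 2*x**2 - 2*x + 1, classical derivative u'(x) = 4*x - 2.
φ(x) = x(2−x), so φ'(x) = 2 - 2*x.
Note φ(0) = φ(2) = 0, so the boundary term u·φ vanishes.
LHS = ∫_0^2 u(x) φ'(x) dx = ∫_0^2 (-4*x^3 + 8*x^2 - 6*x + 2) dx. Term by term:
  ∫_0^2 -4*x^3 dx = -16;  ∫_0^2 8*x^2 dx = 64/3;  ∫_0^2 -6*x dx = -12;
  ∫_0^2 2 dx = 4.
Sum: -16 + 64/3 − 12 + 4 = -8/3.
So LHS = -8/3.
∫_0^2 v(x) φ(x) dx = ∫_0^2 (-4*x^3 + 7*x^2 + 2*x) dx. Term by term:
  ∫_0^2 -4*x^3 dx = -16;  ∫_0^2 7*x^2 dx = 56/3;  ∫_0^2 2*x dx = 4.
Sum: -16 + 56/3 + 4 = 20/3.
So RHS = -∫_0^2 v(x) φ(x) dx = -20/3.
LHS − RHS = 4 ≠ 0, so the identity fails.
(For a valid weak derivative the identity must hold for EVERY test function, in particular this one. The failure shows v is NOT the weak derivative of u.)
Correct weak derivative would be u'(x) = 4*x - 2.


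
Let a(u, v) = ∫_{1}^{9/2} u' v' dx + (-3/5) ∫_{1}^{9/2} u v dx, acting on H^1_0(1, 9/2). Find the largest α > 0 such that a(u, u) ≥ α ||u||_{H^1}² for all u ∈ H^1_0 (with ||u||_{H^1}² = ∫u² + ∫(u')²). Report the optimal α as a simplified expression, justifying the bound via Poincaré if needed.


α = (-147 + 20*π^2)/(5*(4*π^2 + 49))

Coercivity of a(·,·) on H^1_0(1, 9/2) means a(u, u) ≥ α ||u||_{H^1}² for every u ∈ H^1_0.
The interval has length L = 7/2, and Poincaré/coercivity depend only on L. Here a(u, u) = ∫(u')² + (-3/5)·∫u².
Here c = -3/5 < 0 with |c| < (π/L)² = 4*π^2/49, so coercivity still holds. The condition a(u,u) ≥ α||u||_{H^1}² reads (1−α)∫(u')² ≥ (α−c)∫u². Any admissible α is ≤ 1 (rapidly oscillating u have ∫u²/∫(u')² → 0), and α = 1 would force 0 ≥ (1−c)∫u², impossible since c < 1; so 1−α > 0. By the sharp Poincaré inequality on H^1_0 of an interval of length L, ∫(u')² ≥ (π/L)²∫u² with equality for the first sine mode sin(π(x−x₀)/L) (x₀ the left endpoint), so the inequality holds for all u iff (1−α)(π/L)² ≥ α − c, i.e. α ≤ ((π/L)² + c)/((π/L)² + 1) = (1 + c(L/π)²)/(1 + (L/π)²). (Direct route, valid since c ≤ 0: Poincaré gives c∫u² ≥ c(L/π)²∫(u')², so a(u,u) ≥ (1 + c(L/π)²)∫(u')², while ||u||_{H^1}² ≤ (1 + (L/π)²)∫(u')²; dividing yields the same α.) With (π/L)² = 4*π^2/49 and c = -3/5, the largest admissible constant is α = ((π/L)² + c)/((π/L)² + 1).
Simplifying, α = (-147 + 20*π^2)/(5*(4*π^2 + 49)).


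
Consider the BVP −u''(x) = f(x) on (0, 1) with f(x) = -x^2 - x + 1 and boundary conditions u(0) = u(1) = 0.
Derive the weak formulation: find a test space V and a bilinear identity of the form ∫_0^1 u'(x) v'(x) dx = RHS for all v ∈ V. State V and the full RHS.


V = H^1_0(0, 1) (so v(0) = v(1) = 0); weak form: ∫_0^1 u'v' dx = ∫_0^1 (-x^2 - x + 1) v dx for all v ∈ V.

Multiply both sides by a test function v and integrate from 0 to 1:
  ∫_0^1 −u''(x) v(x) dx = ∫_0^1 f(x) v(x) dx.
Integrate the LHS by parts once:
  ∫_0^1 −u'' v dx = −[u'(x) v(x)]_0^1 + ∫_0^1 u'(x) v'(x) dx.
Thus ∫_0^1 u'(x) v'(x) dx = ∫_0^1 f(x) v(x) dx + [u'(x) v(x)]_0^1.
Choose V so that boundary terms are either known or forced to vanish.
u is Dirichlet: u(0) = u(1) = 0. Let V = H^1_0(0, 1); then v(0) = v(1) = 0, and [u' v]_0^1 = 0.
Weak formulation: find u (satisfying any essential BC) such that ∫_0^1 u'(x) v'(x) dx = ∫_0^1 f v dx for all v ∈ V.
Substituting f(x) = -x^2 - x + 1, the right-hand side is ∫_0^1 (-x^2 - x + 1) v dx.


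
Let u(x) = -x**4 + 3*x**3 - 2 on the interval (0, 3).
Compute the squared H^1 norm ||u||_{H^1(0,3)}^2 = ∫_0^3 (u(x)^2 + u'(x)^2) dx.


||u||_{H^1}^2 = 6411/28

The H^1 norm (squared) on an interval (0, L) is
  ||u||_{H^1}^2 = ∫_0^L u(x)^2 dx + ∫_0^L u'(x)^2 dx.
Compute u'(x) = -4*x**3 + 9*x**2.
Then u(x)^2 = x**8 - 6*x**7 + 9*x**6 + 4*x**4 - 12*x**3 + 4 and u'(x)^2 = 16*x**6 - 72*x**5 + 81*x**4.
Integrate each monomial from 0 to 3 using ∫_0^3 c·x^n dx = c·3^(n+1)/(n+1):
  ∫_0^3 u(x)^2 dx = ∫_0^3 (x^8 - 6*x^7 + 9*x^6 + 4*x^4 - 12*x^3 + 4) dx. Term by term:
    ∫_0^3 x^8 dx = 2187;  ∫_0^3 -6*x^7 dx = -19683/4;  ∫_0^3 9*x^6 dx = 19683/7;
    ∫_0^3 4*x^4 dx = 972/5;  ∫_0^3 -12*x^3 dx = -243;  ∫_0^3 4 dx = 12.
  Sum: 2187 − 19683/4 + 19683/7 + 972/5 − 243 + 12 = 5811/140.
  ∫_0^3 u'(x)^2 dx = ∫_0^3 (16*x^6 - 72*x^5 + 81*x^4) dx. Term by term:
    ∫_0^3 16*x^6 dx = 34992/7;  ∫_0^3 -72*x^5 dx = -8748;  ∫_0^3 81*x^4 dx = 19683/5.
  Sum: 34992/7 − 8748 + 19683/5 = 6561/35.
Adding: ||u||_{H^1}^2 = 5811/140 + 6561/35 = 6411/28.


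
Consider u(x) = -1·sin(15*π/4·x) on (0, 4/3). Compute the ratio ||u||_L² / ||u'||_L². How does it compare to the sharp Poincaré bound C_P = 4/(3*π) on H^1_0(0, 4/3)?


||u||_L² / ||u'||_L² = 4/(15*π) < C_P = 4/(3*π).

u(x) = -1·sin(15*π/4·x), so u'(x) = -15*π*cos(15*π*x/4)/4.
Writing u(x) = A·sin(kπx/L) with A = -1 and k = 5, use ∫_0^L sin²(kπx/L) dx = L/2 and ∫_0^L cos²(kπx/L) dx = L/2.
u² = 1·sin²(15*π/4·x) and (u')² = 225*π^2/16·cos²(15*π/4·x), and each of sin², cos² integrates to L/2 = 2/3 over (0, 4/3).
∫_0^4/3 u² dx = 2/3, so ||u||_L² = sqrt(6)/3.
∫_0^4/3 (u')² dx = 75*π^2/8, so ||u'||_L² = 5*sqrt(6)*π/4.
Ratio ||u||_L² / ||u'||_L² = 4/(15*π).
Sharp Poincaré constant on H^1_0(0, 4/3) is C_P = L/π = 4/(3*π), achieved by sin(3*π/4·x).
This is the k = 5 harmonic; the ratio L/(kπ) is strictly less than C_P = L/π, consistent with the sharp inequality ||u||_L² ≤ C_P ||u'||_L².


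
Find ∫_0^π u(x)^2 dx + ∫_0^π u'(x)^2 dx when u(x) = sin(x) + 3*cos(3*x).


||u||_{H^1(0,π)}^2 = 46*π

u'(x) = -9*sin(3*x) + cos(x).
Expand u² and (u')² and integrate term by term on (0, π), using: for integers n ≥ 1, ∫_0^π sin²(nx) dx = ∫_0^π cos²(nx) dx = π/2; for n ≠ n', ∫_0^π sin(nx)sin(n'x) dx = ∫_0^π cos(nx)cos(n'x) dx = 0; and by product-to-sum, ∫_0^π sin(nx)cos(n'x) dx = ½∫_0^π [sin((n+n')x) + sin((n−n')x)] dx, which is 0 when n+n' is even and 2n/(n²−n'²) when n+n' is odd (it need not vanish on (0, π)).
  u² squared terms: (3)²·∫cos(3x)² dx = 9·π/2 = 9*π/2;  (1)²·∫sin(x)² dx = 1·π/2 = π/2.
  u² cross terms: 2·(3)·(1)·∫cos(3x)·sin(x) dx = 6·(0) = 0.
  So ∫_0^π u² dx = 9*π/2 + π/2 + 0 = 5*π.
  (u')² squared terms: (-9)²·∫sin(3x)² dx = 81·π/2 = 81*π/2;  (1)²·∫cos(x)² dx = 1·π/2 = π/2.
  (u')² cross terms: 2·(-9)·(1)·∫sin(3x)·cos(x) dx = -18·(0) = 0.
  So ∫_0^π (u')² dx = 81*π/2 + π/2 + 0 = 41*π.
||u||_{H^1}^2 = (5*π) + (41*π) = 46*π.


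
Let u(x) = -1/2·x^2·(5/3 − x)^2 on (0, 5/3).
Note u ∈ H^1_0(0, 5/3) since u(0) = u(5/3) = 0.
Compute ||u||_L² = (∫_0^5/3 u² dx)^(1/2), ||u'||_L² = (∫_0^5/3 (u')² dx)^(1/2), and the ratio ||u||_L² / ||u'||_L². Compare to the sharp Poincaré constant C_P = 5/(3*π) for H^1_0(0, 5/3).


||u||_L² / ||u'||_L² = 5*sqrt(3)/18 < C_P = 5/(3*π).

u(x) = -1/2·x^2·(5/3 − x)^2, so u'(x) = x*(-18*x^2 + 45*x - 25)/9.
u(x) = -1/2·x^2·(5/3 − x)^2 vanishes at x = 0 and x = 5/3, so u ∈ H^1_0(0, 5/3). Differentiate via the product rule and integrate the resulting polynomials term by term.
  ∫_0^5/3 u² dx = ∫_0^5/3 (x^8/4 - 5*x^7/3 + 25*x^6/6 - 125*x^5/27 + 625*x^4/324) dx. Term by term:
    ∫_0^5/3 x^8/4 dx = 1953125/708588;  ∫_0^5/3 -5*x^7/3 dx = -1953125/157464;  ∫_0^5/3 25*x^6/6 dx = 1953125/91854;
    ∫_0^5/3 -125*x^5/27 dx = -1953125/118098;  ∫_0^5/3 625*x^4/324 dx = 390625/78732.
  Sum: 1953125/708588 − 1953125/157464 + 1953125/91854 − 1953125/118098 + 390625/78732 = 390625/9920232.
  ∫_0^5/3 (u')² dx = ∫_0^5/3 (4*x^6 - 20*x^5 + 325*x^4/9 - 250*x^3/9 + 625*x^2/81) dx. Term by term:
    ∫_0^5/3 4*x^6 dx = 312500/15309;  ∫_0^5/3 -20*x^5 dx = -156250/2187;  ∫_0^5/3 325*x^4/9 dx = 203125/2187;
    ∫_0^5/3 -250*x^3/9 dx = -78125/1458;  ∫_0^5/3 625*x^2/81 dx = 78125/6561.
  Sum: 312500/15309 − 156250/2187 + 203125/2187 − 78125/1458 + 78125/6561 = 15625/91854.
∫_0^5/3 u² dx = 390625/9920232, so ||u||_L² = 625*sqrt(42)/20412.
∫_0^5/3 (u')² dx = 15625/91854, so ||u'||_L² = 125*sqrt(14)/1134.
Ratio ||u||_L² / ||u'||_L² = 5*sqrt(3)/18.
Sharp Poincaré constant on H^1_0(0, 5/3) is C_P = L/π = 5/(3*π), achieved by sin(3*π/5·x).
A polynomial bump cannot attain the sharp Poincaré constant (only the first sine eigenfunction does), so the ratio is strictly less than C_P, consistent with ||u||_L² ≤ C_P ||u'||_L².


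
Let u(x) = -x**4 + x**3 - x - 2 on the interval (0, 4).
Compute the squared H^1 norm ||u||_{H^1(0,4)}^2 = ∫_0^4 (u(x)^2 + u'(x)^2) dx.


||u||_{H^1}^2 = 12590012/315

The H^1 norm (squared) on an interval (0, L) is
  ||u||_{H^1}^2 = ∫_0^L u(x)^2 dx + ∫_0^L u'(x)^2 dx.
Compute u'(x) = -4*x**3 + 3*x**2 - 1.
Then u(x)^2 = x**8 - 2*x**7 + x**6 + 2*x**5 + 2*x**4 - 4*x**3 + x**2 + 4*x + 4 and u'(x)^2 = 16*x**6 - 24*x**5 + 9*x**4 + 8*x**3 - 6*x**2 + 1.
Integrate each monomial from 0 to 4 using ∫_0^4 c·x^n dx = c·4^(n+1)/(n+1):
  ∫_0^4 u(x)^2 dx = ∫_0^4 (x^8 - 2*x^7 + x^6 + 2*x^5 + 2*x^4 - 4*x^3 + x^2 + 4*x + 4) dx. Term by term:
    ∫_0^4 x^8 dx = 262144/9;  ∫_0^4 -2*x^7 dx = -16384;  ∫_0^4 x^6 dx = 16384/7;
    ∫_0^4 2*x^5 dx = 4096/3;  ∫_0^4 2*x^4 dx = 2048/5;  ∫_0^4 -4*x^3 dx = -256;
    ∫_0^4 x^2 dx = 64/3;  ∫_0^4 4*x dx = 32;  ∫_0^4 4 dx = 16.
  Sum: 262144/9 − 16384 + 16384/7 + 4096/3 + 2048/5 − 256 + 64/3 + 32 + 16 = 5251664/315.
  ∫_0^4 u'(x)^2 dx = ∫_0^4 (16*x^6 - 24*x^5 + 9*x^4 + 8*x^3 - 6*x^2 + 1) dx. Term by term:
    ∫_0^4 16*x^6 dx = 262144/7;  ∫_0^4 -24*x^5 dx = -16384;  ∫_0^4 9*x^4 dx = 9216/5;
    ∫_0^4 8*x^3 dx = 512;  ∫_0^4 -6*x^2 dx = -128;  ∫_0^4 1 dx = 4.
  Sum: 262144/7 − 16384 + 9216/5 + 512 − 128 + 4 = 815372/35.
Adding: ||u||_{H^1}^2 = 5251664/315 + 815372/35 = 12590012/315.


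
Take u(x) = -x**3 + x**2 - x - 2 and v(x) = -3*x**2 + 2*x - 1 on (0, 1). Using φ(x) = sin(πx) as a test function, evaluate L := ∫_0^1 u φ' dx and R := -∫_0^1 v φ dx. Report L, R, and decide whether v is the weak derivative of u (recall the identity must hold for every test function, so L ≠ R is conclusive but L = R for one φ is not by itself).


LHS = -12/π^3 + 3/π, RHS = -12/π^3 + 3/π. Yes, v = u' weakly.

u(x) = -x**3 + x**2 - x - 2, classical derivative u'(x) = -3*x**2 + 2*x - 1.
φ(x) = sin(πx), so φ'(x) = π*cos(π*x).
Note φ(0) = φ(1) = 0, so the boundary term u·φ vanishes.
LHS = ∫_0^1 u(x) φ'(x) dx = ∫_0^1 (-π*x^3*cos(π*x) + π*x^2*cos(π*x) - π*x*cos(π*x) - 2*π*cos(π*x)) dx. Term by term:
  ∫_0^1 -2*π*cos(π*x) dx = 0;  ∫_0^1 π*x^2*cos(π*x) dx = -2/π;  ∫_0^1 -π*x*cos(π*x) dx = 2/π;
  ∫_0^1 -π*x^3*cos(π*x) dx = -12/π^3 + 3/π.
Sum: 0 − 2/π + 2/π + -12/π^3 + 3/π = -12/π^3 + 3/π.
So LHS = -12/π^3 + 3/π.
∫_0^1 v(x) φ(x) dx = ∫_0^1 (-3*x^2*sin(π*x) + 2*x*sin(π*x) - sin(π*x)) dx. Term by term:
  ∫_0^1 -sin(π*x) dx = -2/π;  ∫_0^1 -3*x^2*sin(π*x) dx = -3/π + 12/π^3;  ∫_0^1 2*x*sin(π*x) dx = 2/π.
Sum: -2/π + -3/π + 12/π^3 + 2/π = -3/π + 12/π^3.
So RHS = -∫_0^1 v(x) φ(x) dx = -12/π^3 + 3/π.
LHS = RHS, so the identity holds for this test φ.
Moreover u is smooth here and v(x) = u'(x) = -3*x**2 + 2*x - 1 pointwise, so the identity holds for every test function. Hence v is the weak derivative of u.


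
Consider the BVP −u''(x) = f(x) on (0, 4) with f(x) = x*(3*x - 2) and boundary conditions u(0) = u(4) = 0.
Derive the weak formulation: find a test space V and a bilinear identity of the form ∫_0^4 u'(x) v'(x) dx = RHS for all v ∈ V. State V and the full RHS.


V = H^1_0(0, 4) (so v(0) = v(4) = 0); weak form: ∫_0^4 u'v' dx = ∫_0^4 (x*(3*x - 2)) v dx for all v ∈ V.

Multiply both sides by a test function v and integrate from 0 to 4:
  ∫_0^4 −u''(x) v(x) dx = ∫_0^4 f(x) v(x) dx.
Integrate the LHS by parts once:
  ∫_0^4 −u'' v dx = −[u'(x) v(x)]_0^4 + ∫_0^4 u'(x) v'(x) dx.
Thus ∫_0^4 u'(x) v'(x) dx = ∫_0^4 f(x) v(x) dx + [u'(x) v(x)]_0^4.
Choose V so that boundary terms are either known or forced to vanish.
u is Dirichlet: u(0) = u(4) = 0. Let V = H^1_0(0, 4); then v(0) = v(4) = 0, and [u' v]_0^4 = 0.
Weak formulation: find u (satisfying any essential BC) such that ∫_0^4 u'(x) v'(x) dx = ∫_0^4 f v dx for all v ∈ V.
Substituting f(x) = x*(3*x - 2), the right-hand side is ∫_0^4 (x*(3*x - 2)) v dx.


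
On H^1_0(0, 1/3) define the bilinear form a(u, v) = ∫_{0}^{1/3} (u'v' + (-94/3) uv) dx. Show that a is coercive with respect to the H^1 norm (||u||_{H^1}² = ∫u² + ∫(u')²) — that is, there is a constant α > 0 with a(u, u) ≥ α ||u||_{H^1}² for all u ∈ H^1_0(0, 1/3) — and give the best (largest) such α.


α = (-94 + 27*π^2)/(3*(1 + 9*π^2))

Coercivity of a(·,·) on H^1_0(0, 1/3) means a(u, u) ≥ α ||u||_{H^1}² for every u ∈ H^1_0.
The interval has length L = 1/3, and Poincaré/coercivity depend only on L. Here a(u, u) = ∫(u')² + (-94/3)·∫u².
Here c = -94/3 < 0 with |c| < (π/L)² = 9*π^2, so coercivity still holds. The condition a(u,u) ≥ α||u||_{H^1}² reads (1−α)∫(u')² ≥ (α−c)∫u². Any admissible α is ≤ 1 (rapidly oscillating u have ∫u²/∫(u')² → 0), and α = 1 would force 0 ≥ (1−c)∫u², impossible since c < 1; so 1−α > 0. By the sharp Poincaré inequality on H^1_0 of an interval of length L, ∫(u')² ≥ (π/L)²∫u² with equality for the first sine mode sin(π(x−x₀)/L) (x₀ the left endpoint), so the inequality holds for all u iff (1−α)(π/L)² ≥ α − c, i.e. α ≤ ((π/L)² + c)/((π/L)² + 1) = (1 + c(L/π)²)/(1 + (L/π)²). (Direct route, valid since c ≤ 0: Poincaré gives c∫u² ≥ c(L/π)²∫(u')², so a(u,u) ≥ (1 + c(L/π)²)∫(u')², while ||u||_{H^1}² ≤ (1 + (L/π)²)∫(u')²; dividing yields the same α.) With (π/L)² = 9*π^2 and c = -94/3, the largest admissible constant is α = ((π/L)² + c)/((π/L)² + 1).
Simplifying, α = (-94 + 27*π^2)/(3*(1 + 9*π^2)).


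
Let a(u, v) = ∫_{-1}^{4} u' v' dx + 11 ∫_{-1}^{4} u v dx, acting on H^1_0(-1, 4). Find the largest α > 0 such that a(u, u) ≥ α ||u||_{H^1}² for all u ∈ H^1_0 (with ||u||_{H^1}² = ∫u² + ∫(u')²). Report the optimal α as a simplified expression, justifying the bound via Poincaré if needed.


α = 1

Coercivity of a(·,·) on H^1_0(-1, 4) means a(u, u) ≥ α ||u||_{H^1}² for every u ∈ H^1_0.
The interval has length L = 5, and Poincaré/coercivity depend only on L. Here a(u, u) = ∫(u')² + (11)·∫u².
Here c = 11 ≥ 1, so a(u,u) = ∫(u')² + c∫u² ≥ ∫(u')² + ∫u² = ||u||_{H^1}², i.e. α = 1 works. No larger α is possible: a(u,u) ≥ α||u||_{H^1}² means (1−α)∫(u')² ≥ (α−c)∫u², and for the modes u_n = sin(nπ(x−x₀)/L) (x₀ the left endpoint) one has ∫u_n²/∫(u_n')² = (L/(nπ))² → 0, so a(u_n,u_n)/||u_n||_{H^1}² → 1. Hence the optimal constant is α = 1.
Therefore α = 1.


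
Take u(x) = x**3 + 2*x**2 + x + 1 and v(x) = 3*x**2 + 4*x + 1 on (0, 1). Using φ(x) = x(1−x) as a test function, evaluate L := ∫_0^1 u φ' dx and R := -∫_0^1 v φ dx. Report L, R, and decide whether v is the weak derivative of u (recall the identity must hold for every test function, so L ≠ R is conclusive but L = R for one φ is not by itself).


LHS = -13/20, RHS = -13/20. Yes, v = u' weakly.

u(x) = x**3 + 2*x**2 + x + 1, classical derivative u'(x) = 3*x**2 + 4*x + 1.
φ(x) = x(1−x), so φ'(x) = 1 - 2*x.
Note φ(0) = φ(1) = 0, so the boundary term u·φ vanishes.
LHS = ∫_0^1 u(x) φ'(x) dx = ∫_0^1 (-2*x^4 - 3*x^3 - x + 1) dx. Term by term:
  ∫_0^1 -2*x^4 dx = -2/5;  ∫_0^1 -3*x^3 dx = -3/4;  ∫_0^1 -x dx = -1/2;
  ∫_0^1 1 dx = 1.
Sum: -2/5 − 3/4 − 1/2 + 1 = -13/20.
So LHS = -13/20.
∫_0^1 v(x) φ(x) dx = ∫_0^1 (-3*x^4 - x^3 + 3*x^2 + x) dx. Term by term:
  ∫_0^1 -3*x^4 dx = -3/5;  ∫_0^1 -x^3 dx = -1/4;  ∫_0^1 3*x^2 dx = 1;
  ∫_0^1 x dx = 1/2.
Sum: -3/5 − 1/4 + 1 + 1/2 = 13/20.
So RHS = -∫_0^1 v(x) φ(x) dx = -13/20.
LHS = RHS, so the identity holds for this test φ.
Moreover u is smooth here and v(x) = u'(x) = 3*x**2 + 4*x + 1 pointwise, so the identity holds for every test function. Hence v is the weak derivative of u.


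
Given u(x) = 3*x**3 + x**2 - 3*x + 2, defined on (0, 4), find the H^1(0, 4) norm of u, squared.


||u||_{H^1}^2 = 4202836/105

The H^1 norm (squared) on an interval (0, L) is
  ||u||_{H^1}^2 = ∫_0^L u(x)^2 dx + ∫_0^L u'(x)^2 dx.
Compute u'(x) = 9*x**2 + 2*x - 3.
Then u(x)^2 = 9*x**6 + 6*x**5 - 17*x**4 + 6*x**3 + 13*x**2 - 12*x + 4 and u'(x)^2 = 81*x**4 + 36*x**3 - 50*x**2 - 12*x + 9.
Integrate each monomial from 0 to 4 using ∫_0^4 c·x^n dx = c·4^(n+1)/(n+1):
  ∫_0^4 u(x)^2 dx = ∫_0^4 (9*x^6 + 6*x^5 - 17*x^4 + 6*x^3 + 13*x^2 - 12*x + 4) dx. Term by term:
    ∫_0^4 9*x^6 dx = 147456/7;  ∫_0^4 6*x^5 dx = 4096;  ∫_0^4 -17*x^4 dx = -17408/5;
    ∫_0^4 6*x^3 dx = 384;  ∫_0^4 13*x^2 dx = 832/3;  ∫_0^4 -12*x dx = -96;
    ∫_0^4 4 dx = 16.
  Sum: 147456/7 + 4096 − 17408/5 + 384 + 832/3 − 96 + 16 = 2337392/105.
  ∫_0^4 u'(x)^2 dx = ∫_0^4 (81*x^4 + 36*x^3 - 50*x^2 - 12*x + 9) dx. Term by term:
    ∫_0^4 81*x^4 dx = 82944/5;  ∫_0^4 36*x^3 dx = 2304;  ∫_0^4 -50*x^2 dx = -3200/3;
    ∫_0^4 -12*x dx = -96;  ∫_0^4 9 dx = 36.
  Sum: 82944/5 + 2304 − 3200/3 − 96 + 36 = 266492/15.
Adding: ||u||_{H^1}^2 = 2337392/105 + 266492/15 = 4202836/105.


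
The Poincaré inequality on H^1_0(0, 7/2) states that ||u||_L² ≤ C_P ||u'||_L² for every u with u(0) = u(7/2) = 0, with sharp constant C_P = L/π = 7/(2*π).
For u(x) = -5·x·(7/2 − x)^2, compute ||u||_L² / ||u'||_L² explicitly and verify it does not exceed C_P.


||u||_L² / ||u'||_L² = sqrt(14)/4 < C_P = 7/(2*π).

u(x) = -5·x·(7/2 − x)^2, so u'(x) = -15*x^2 + 70*x - 245/4.
u(x) = -5·x·(7/2 − x)^2 vanishes at x = 0 and x = 7/2, so u ∈ H^1_0(0, 7/2). Differentiate via the product rule and integrate the resulting polynomials term by term.
  ∫_0^7/2 u² dx = ∫_0^7/2 (25*x^6 - 350*x^5 + 3675*x^4/2 - 8575*x^3/2 + 60025*x^2/16) dx. Term by term:
    ∫_0^7/2 25*x^6 dx = 2941225/128;  ∫_0^7/2 -350*x^5 dx = -20588575/192;  ∫_0^7/2 3675*x^4/2 dx = 12353145/64;
    ∫_0^7/2 -8575*x^3/2 dx = -20588575/128;  ∫_0^7/2 60025*x^2/16 dx = 20588575/384.
  Sum: 2941225/128 − 20588575/192 + 12353145/64 − 20588575/128 + 20588575/384 = 588245/384.
  ∫_0^7/2 (u')² dx = ∫_0^7/2 (225*x^4 - 2100*x^3 + 13475*x^2/2 - 8575*x + 60025/16) dx. Term by term:
    ∫_0^7/2 225*x^4 dx = 756315/32;  ∫_0^7/2 -2100*x^3 dx = -1260525/16;  ∫_0^7/2 13475*x^2/2 dx = 4621925/48;
    ∫_0^7/2 -8575*x dx = -420175/8;  ∫_0^7/2 60025/16 dx = 420175/32.
  Sum: 756315/32 − 1260525/16 + 4621925/48 − 420175/8 + 420175/32 = 84035/48.
∫_0^7/2 u² dx = 588245/384, so ||u||_L² = 343*sqrt(30)/48.
∫_0^7/2 (u')² dx = 84035/48, so ||u'||_L² = 49*sqrt(105)/12.
Ratio ||u||_L² / ||u'||_L² = sqrt(14)/4.
Sharp Poincaré constant on H^1_0(0, 7/2) is C_P = L/π = 7/(2*π), achieved by sin(2*π/7·x).
A polynomial bump cannot attain the sharp Poincaré constant (only the first sine eigenfunction does), so the ratio is strictly less than C_P, consistent with ||u||_L² ≤ C_P ||u'||_L².


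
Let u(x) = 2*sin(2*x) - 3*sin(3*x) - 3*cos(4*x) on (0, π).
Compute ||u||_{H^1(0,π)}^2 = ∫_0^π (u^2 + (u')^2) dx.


||u||_{H^1(0,π)}^2 = -1836/7 + 263*π/2

u'(x) = 12*sin(4*x) + 4*cos(2*x) - 9*cos(3*x).
Expand u² and (u')² and integrate term by term on (0, π), using: for integers n ≥ 1, ∫_0^π sin²(nx) dx = ∫_0^π cos²(nx) dx = π/2; for n ≠ n', ∫_0^π sin(nx)sin(n'x) dx = ∫_0^π cos(nx)cos(n'x) dx = 0; and by product-to-sum, ∫_0^π sin(nx)cos(n'x) dx = ½∫_0^π [sin((n+n')x) + sin((n−n')x)] dx, which is 0 when n+n' is even and 2n/(n²−n'²) when n+n' is odd (it need not vanish on (0, π)).
  u² squared terms: (-3)²·∫cos(4x)² dx = 9·π/2 = 9*π/2;  (-3)²·∫sin(3x)² dx = 9·π/2 = 9*π/2;  (2)²·∫sin(2x)² dx = 4·π/2 = 2*π.
  u² cross terms: 2·(-3)·(-3)·∫cos(4x)·sin(3x) dx = 18·(-6/7) = -108/7;  2·(-3)·(2)·∫cos(4x)·sin(2x) dx = -12·(0) = 0;  2·(-3)·(2)·∫sin(3x)·sin(2x) dx = -12·(0) = 0.
  So ∫_0^π u² dx = 9*π/2 + 9*π/2 + 2*π − 108/7 + 0 + 0 = -108/7 + 11*π.
  (u')² squared terms: (-9)²·∫cos(3x)² dx = 81·π/2 = 81*π/2;  (4)²·∫cos(2x)² dx = 16·π/2 = 8*π;  (12)²·∫sin(4x)² dx = 144·π/2 = 72*π.
  (u')² cross terms: 2·(-9)·(4)·∫cos(3x)·cos(2x) dx = -72·(0) = 0;  2·(-9)·(12)·∫cos(3x)·sin(4x) dx = -216·(8/7) = -1728/7;  2·(4)·(12)·∫cos(2x)·sin(4x) dx = 96·(0) = 0.
  So ∫_0^π (u')² dx = 81*π/2 + 8*π + 72*π + 0 − 1728/7 + 0 = -1728/7 + 241*π/2.
||u||_{H^1}^2 = (-108/7 + 11*π) + (-1728/7 + 241*π/2) = -1836/7 + 263*π/2.


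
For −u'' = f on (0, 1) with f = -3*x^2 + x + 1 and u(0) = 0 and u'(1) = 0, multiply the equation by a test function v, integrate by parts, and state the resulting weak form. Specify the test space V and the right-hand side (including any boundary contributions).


V = {v ∈ H^1(0, 1) : v(0) = 0} (test functions vanish at x = 0 where u is specified); weak form: ∫_0^1 u'v' dx = ∫_0^1 (-3*x^2 + x + 1) v dx for all v ∈ V.

Multiply both sides by a test function v and integrate from 0 to 1:
  ∫_0^1 −u''(x) v(x) dx = ∫_0^1 f(x) v(x) dx.
Integrate the LHS by parts once:
  ∫_0^1 −u'' v dx = −[u'(x) v(x)]_0^1 + ∫_0^1 u'(x) v'(x) dx.
Thus ∫_0^1 u'(x) v'(x) dx = ∫_0^1 f(x) v(x) dx + [u'(x) v(x)]_0^1.
Choose V so that boundary terms are either known or forced to vanish.
Mixed BC: u(0) = 0 (Dirichlet) and u'(1) = 0 (Neumann). Define V = {v ∈ H^1(0, 1) : v(0) = 0}. Then [u' v]_0^1 = u'(1)·v(1) − u'(0)·0 = 0.
Weak formulation: find u (satisfying any essential BC) such that ∫_0^1 u'(x) v'(x) dx = ∫_0^1 f v dx for all v ∈ V (Dirichlet at 0 absorbed into V; the Neumann datum at x = 1 is zero, so no boundary term remains).
Substituting f(x) = -3*x^2 + x + 1, the right-hand side is ∫_0^1 (-3*x^2 + x + 1) v dx.


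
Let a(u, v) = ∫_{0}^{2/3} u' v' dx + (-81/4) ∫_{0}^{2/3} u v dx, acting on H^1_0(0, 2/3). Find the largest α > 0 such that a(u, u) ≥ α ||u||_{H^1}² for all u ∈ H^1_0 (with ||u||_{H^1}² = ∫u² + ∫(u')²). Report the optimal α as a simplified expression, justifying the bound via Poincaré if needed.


α = 9*(-9 + π^2)/(4 + 9*π^2)

Coercivity of a(·,·) on H^1_0(0, 2/3) means a(u, u) ≥ α ||u||_{H^1}² for every u ∈ H^1_0.
The interval has length L = 2/3, and Poincaré/coercivity depend only on L. Here a(u, u) = ∫(u')² + (-81/4)·∫u².
Here c = -81/4 < 0 with |c| < (π/L)² = 9*π^2/4, so coercivity still holds. The condition a(u,u) ≥ α||u||_{H^1}² reads (1−α)∫(u')² ≥ (α−c)∫u². Any admissible α is ≤ 1 (rapidly oscillating u have ∫u²/∫(u')² → 0), and α = 1 would force 0 ≥ (1−c)∫u², impossible since c < 1; so 1−α > 0. By the sharp Poincaré inequality on H^1_0 of an interval of length L, ∫(u')² ≥ (π/L)²∫u² with equality for the first sine mode sin(π(x−x₀)/L) (x₀ the left endpoint), so the inequality holds for all u iff (1−α)(π/L)² ≥ α − c, i.e. α ≤ ((π/L)² + c)/((π/L)² + 1) = (1 + c(L/π)²)/(1 + (L/π)²). (Direct route, valid since c ≤ 0: Poincaré gives c∫u² ≥ c(L/π)²∫(u')², so a(u,u) ≥ (1 + c(L/π)²)∫(u')², while ||u||_{H^1}² ≤ (1 + (L/π)²)∫(u')²; dividing yields the same α.) With (π/L)² = 9*π^2/4 and c = -81/4, the largest admissible constant is α = ((π/L)² + c)/((π/L)² + 1).
Simplifying, α = 9*(-9 + π^2)/(4 + 9*π^2).
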